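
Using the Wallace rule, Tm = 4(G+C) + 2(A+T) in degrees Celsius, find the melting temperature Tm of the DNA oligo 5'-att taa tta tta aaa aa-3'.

Scanning the sequence gives C=0, A=10, G=0, T=7.
AT pairs contribute 17, GC pairs contribute 0.
Tm = 4·0 + 2·17 = 0 + 34 = 34°C

34°C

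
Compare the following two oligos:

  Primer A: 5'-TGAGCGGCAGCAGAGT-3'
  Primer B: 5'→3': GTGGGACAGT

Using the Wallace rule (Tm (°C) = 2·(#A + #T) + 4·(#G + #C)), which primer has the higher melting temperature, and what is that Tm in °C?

Primer A, 52°C

Primer A: A+T=6, G+C=10 → Tm = 2(6)+4(10) = 52°C
Primer B: A+T=4, G+C=6 → Tm = 2(4)+4(6) = 32°C
52°C vs 32°C → primer A is higher.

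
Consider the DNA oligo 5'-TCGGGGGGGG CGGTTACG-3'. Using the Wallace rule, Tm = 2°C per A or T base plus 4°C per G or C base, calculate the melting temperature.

Counting bases: G=11, A=1, T=3, C=3
So N_AT = 4 and N_GC = 14.
Tm = 4·14 + 2·4 = 56 + 8 = 64°C

64°C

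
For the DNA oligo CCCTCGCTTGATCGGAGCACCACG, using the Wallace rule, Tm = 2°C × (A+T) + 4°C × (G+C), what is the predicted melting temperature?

80°C

Counting bases: G=6, A=4, T=4, C=10
A+T = 8, G+C = 16
Tm = 4·16 + 2·8 = 64 + 16 = 80°C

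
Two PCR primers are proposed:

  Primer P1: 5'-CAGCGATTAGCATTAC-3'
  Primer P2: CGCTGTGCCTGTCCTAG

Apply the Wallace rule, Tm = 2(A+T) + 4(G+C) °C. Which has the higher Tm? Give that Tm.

Primer P2, 56°C

Primer P1: A+T=9, G+C=7 → Tm = 2(9)+4(7) = 46°C
Primer P2: A+T=6, G+C=11 → Tm = 2(6)+4(11) = 56°C
46°C vs 56°C → primer P2 is higher.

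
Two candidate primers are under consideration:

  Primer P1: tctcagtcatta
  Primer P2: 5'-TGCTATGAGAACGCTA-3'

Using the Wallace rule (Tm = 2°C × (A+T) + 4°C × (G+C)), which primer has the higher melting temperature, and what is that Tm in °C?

Primer P2, 46°C

Primer P1: A+T=8, G+C=4 → Tm = 2(8)+4(4) = 32°C
Primer P2: A+T=9, G+C=7 → Tm = 2(9)+4(7) = 46°C
32°C vs 46°C → primer P2 is higher.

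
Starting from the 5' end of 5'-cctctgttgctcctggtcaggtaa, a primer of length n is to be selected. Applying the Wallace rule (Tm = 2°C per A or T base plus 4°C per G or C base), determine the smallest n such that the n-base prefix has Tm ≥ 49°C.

First 15 bases: CCTCTGTTGCTCCTG → Tm = 48°C (< 49°C)
First 16 bases: CCTCTGTTGCTCCTGG → Tm = 52°C (≥ 49°C)
Each additional base adds 2°C (A/T) or 4°C (G/C), so Tm is non-decreasing in n; n = 16 is the first length to reach 49°C.

n = 16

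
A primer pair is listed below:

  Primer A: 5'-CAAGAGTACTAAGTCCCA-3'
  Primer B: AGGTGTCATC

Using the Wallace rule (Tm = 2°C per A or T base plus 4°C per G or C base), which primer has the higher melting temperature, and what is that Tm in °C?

Primer A, 52°C

Primer A: A+T=10, G+C=8 → Tm = 2(10)+4(8) = 52°C
Primer B: A+T=5, G+C=5 → Tm = 2(5)+4(5) = 30°C
52°C vs 30°C → primer A is higher.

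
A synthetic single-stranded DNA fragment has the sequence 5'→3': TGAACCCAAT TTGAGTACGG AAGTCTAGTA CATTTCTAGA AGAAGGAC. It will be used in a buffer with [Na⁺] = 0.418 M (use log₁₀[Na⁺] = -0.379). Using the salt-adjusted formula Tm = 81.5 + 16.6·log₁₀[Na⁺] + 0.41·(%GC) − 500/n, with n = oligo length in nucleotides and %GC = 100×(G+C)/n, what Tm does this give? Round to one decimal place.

Length n = 48. Base counts: A=17, T=12, C=8, G=11
G+C = 19, so %GC = 19/48 × 100 = 39.583%
Salt term: 16.6 × (-0.379) = -6.291
GC term: 0.41 × 39.583 = 16.229; length term: −500/48 = −10.417
Tm = 81.5 + (-6.291) + 16.229 − 10.417 = 81.021 → 81.0°C

81.0°C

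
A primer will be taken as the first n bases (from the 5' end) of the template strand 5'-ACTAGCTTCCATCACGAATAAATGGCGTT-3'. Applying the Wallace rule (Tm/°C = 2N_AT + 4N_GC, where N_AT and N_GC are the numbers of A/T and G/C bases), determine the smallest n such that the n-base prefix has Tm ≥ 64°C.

First 23 bases: ACTAGCTTCCATCACGAATAAAT → Tm = 62°C (< 64°C)
First 24 bases: ACTAGCTTCCATCACGAATAAATG → Tm = 66°C (≥ 64°C)
Each additional base adds 2°C (A/T) or 4°C (G/C), so Tm is non-decreasing in n; n = 24 is the first length to reach 64°C.

n = 24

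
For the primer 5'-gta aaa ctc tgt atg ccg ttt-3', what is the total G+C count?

8

T=8, C=4, A=5, G=4
Total G or C: 4 + 4 = 8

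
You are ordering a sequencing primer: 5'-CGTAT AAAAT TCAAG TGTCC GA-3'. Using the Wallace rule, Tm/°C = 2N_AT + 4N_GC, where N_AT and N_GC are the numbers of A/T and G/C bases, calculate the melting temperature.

T=6, C=4, A=8, G=4
A+T = 14, G+C = 8
Tm = 2×14 + 4×8 = 60°C

60°C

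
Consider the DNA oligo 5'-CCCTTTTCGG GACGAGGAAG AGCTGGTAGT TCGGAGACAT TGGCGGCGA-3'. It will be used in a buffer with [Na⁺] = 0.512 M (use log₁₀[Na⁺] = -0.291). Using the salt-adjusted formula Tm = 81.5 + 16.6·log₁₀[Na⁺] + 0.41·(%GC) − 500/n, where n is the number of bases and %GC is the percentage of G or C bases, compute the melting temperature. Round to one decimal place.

90.7°C

Length n = 49. Scanning the sequence gives G=19, C=10, T=10, A=10.
G+C = 29, so %GC = 29/49 × 100 = 59.184%
Salt term: 16.6 × (-0.291) = -4.831
GC term: 0.41 × 59.184 = 24.265; length term: −500/49 = −10.204
Tm = 81.5 + (-4.831) + 24.265 − 10.204 = 90.73 → 90.7°C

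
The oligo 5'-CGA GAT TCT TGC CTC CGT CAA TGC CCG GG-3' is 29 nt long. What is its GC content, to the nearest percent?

62%

Base counts: G=8, A=4, C=10, T=7
G+C = 8 + 10 = 18 out of 29 bases
%GC = 18/29 × 100 = 62.07% ≈ 62%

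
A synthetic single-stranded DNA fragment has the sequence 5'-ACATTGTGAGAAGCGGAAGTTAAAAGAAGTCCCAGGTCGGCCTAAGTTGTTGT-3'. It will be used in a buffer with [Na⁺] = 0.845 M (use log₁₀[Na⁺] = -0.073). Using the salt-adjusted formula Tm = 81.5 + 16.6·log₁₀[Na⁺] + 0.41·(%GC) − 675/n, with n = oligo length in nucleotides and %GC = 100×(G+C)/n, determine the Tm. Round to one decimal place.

86.1°C

Length n = 53. Counting bases: C=8, A=16, G=16, T=13
G+C = 24, so %GC = 24/53 × 100 = 45.283%
Salt term: 16.6 × (-0.073) = -1.212
GC term: 0.41 × 45.283 = 18.566; length term: −675/53 = −12.736
Tm = 81.5 + (-1.212) + 18.566 − 12.736 = 86.118 → 86.1°C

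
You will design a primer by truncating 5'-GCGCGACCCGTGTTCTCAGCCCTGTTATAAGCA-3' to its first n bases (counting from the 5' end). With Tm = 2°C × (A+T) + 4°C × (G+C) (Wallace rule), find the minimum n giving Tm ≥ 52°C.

n = 15

First 14 bases: GCGCGACCCGTGTT → Tm = 48°C (< 52°C)
First 15 bases: GCGCGACCCGTGTTC → Tm = 52°C (≥ 52°C)
Since every base adds ≥2°C, Tm only increases with n, so the threshold is first crossed at n = 15.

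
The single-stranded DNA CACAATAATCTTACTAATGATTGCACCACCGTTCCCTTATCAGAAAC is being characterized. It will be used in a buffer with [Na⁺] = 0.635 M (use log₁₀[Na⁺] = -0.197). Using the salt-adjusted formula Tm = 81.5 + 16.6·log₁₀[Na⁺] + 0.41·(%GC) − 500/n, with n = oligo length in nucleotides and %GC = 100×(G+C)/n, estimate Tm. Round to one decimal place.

83.3°C

Length n = 47. G=4, A=16, C=14, T=13
G+C = 18, so %GC = 18/47 × 100 = 38.298%
Salt term: 16.6 × (-0.197) = -3.27
GC term: 0.41 × 38.298 = 15.702; length term: −500/47 = −10.638
Tm = 81.5 + (-3.27) + 15.702 − 10.638 = 83.294 → 83.3°C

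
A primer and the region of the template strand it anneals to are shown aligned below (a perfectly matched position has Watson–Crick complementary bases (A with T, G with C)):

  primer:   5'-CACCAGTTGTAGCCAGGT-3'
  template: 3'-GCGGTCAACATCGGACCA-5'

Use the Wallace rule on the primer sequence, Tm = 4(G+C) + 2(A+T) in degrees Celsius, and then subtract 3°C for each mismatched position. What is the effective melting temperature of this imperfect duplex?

Primer base counts: A=4, T=4, G=5, C=5 → A+T=8, G+C=10
Perfect-match Tm = 2(8) + 4(10) = 16 + 40 = 56°C
Mismatches (positions where the bases are not complementary): 2 (at positions 2, 15)
Effective Tm = 56 − 2×3 = 56 − 6 = 50°C

50°C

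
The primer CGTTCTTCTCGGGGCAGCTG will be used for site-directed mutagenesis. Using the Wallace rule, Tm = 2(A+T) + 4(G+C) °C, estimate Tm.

66°C

A=1, T=6, C=6, G=7
A+T = 7, G+C = 13
Tm = 2(7) + 4(13) = 14 + 52 = 66°C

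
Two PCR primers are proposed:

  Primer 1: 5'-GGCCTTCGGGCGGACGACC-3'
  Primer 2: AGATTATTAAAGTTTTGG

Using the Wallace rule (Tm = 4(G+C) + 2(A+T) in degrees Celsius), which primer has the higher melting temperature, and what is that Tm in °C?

Primer 1: A+T=4, G+C=15 → Tm = 2(4)+4(15) = 68°C
Primer 2: A+T=14, G+C=4 → Tm = 2(14)+4(4) = 44°C
68°C vs 44°C → primer 1 is higher.

Primer 1, 68°C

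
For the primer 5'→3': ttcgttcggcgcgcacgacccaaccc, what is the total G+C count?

18

Counting bases: T=4, A=4, C=12, G=6
Total G or C: 6 + 12 = 18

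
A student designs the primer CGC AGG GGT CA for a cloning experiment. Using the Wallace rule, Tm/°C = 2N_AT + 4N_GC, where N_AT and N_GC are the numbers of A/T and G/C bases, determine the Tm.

A=2, T=1, C=3, G=5
A+T = 3, G+C = 8
Tm = 2(3) + 4(8) = 6 + 32 = 38°C

38°C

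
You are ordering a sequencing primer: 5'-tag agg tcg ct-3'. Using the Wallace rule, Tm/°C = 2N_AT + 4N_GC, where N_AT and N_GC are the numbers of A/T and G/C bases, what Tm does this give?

Base counts: A=2, C=2, G=4, T=3
AT pairs contribute 5, GC pairs contribute 6.
Tm = 2(5) + 4(6) = 10 + 24 = 34°C

34°C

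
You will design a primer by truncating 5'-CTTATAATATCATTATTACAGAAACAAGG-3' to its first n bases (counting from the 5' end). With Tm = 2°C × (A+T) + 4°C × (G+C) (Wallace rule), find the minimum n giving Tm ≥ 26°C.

n = 11

First 10 bases: CTTATAATAT → Tm = 22°C (< 26°C)
First 11 bases: CTTATAATATC → Tm = 26°C (≥ 26°C)
Since every base adds ≥2°C, Tm only increases with n, so the threshold is first crossed at n = 11.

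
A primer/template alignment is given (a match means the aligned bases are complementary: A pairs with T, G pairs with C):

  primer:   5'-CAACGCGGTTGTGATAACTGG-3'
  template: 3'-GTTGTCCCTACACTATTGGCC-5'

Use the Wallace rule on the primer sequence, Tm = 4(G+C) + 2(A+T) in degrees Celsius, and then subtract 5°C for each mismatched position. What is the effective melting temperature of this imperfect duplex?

44°C

Primer base counts: A=5, T=5, G=7, C=4 → A+T=10, G+C=11
Perfect-match Tm = 2(10) + 4(11) = 20 + 44 = 64°C
Mismatches (positions where the bases are not complementary): 4 (at positions 5, 6, 9, 19)
Effective Tm = 64 − 4×5 = 64 − 20 = 44°C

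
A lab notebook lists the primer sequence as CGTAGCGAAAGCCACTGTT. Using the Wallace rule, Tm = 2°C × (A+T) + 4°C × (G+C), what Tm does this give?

58°C

T=4, C=5, A=5, G=5
A+T = 9, G+C = 10
Tm = 2×9 + 4×10 = 58°C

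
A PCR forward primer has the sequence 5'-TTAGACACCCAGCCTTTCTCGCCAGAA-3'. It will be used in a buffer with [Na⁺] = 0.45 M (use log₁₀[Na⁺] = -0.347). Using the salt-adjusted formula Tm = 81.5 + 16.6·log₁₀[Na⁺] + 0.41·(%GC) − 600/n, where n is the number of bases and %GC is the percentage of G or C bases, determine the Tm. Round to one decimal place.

Length n = 27. Counting bases: C=10, G=4, A=7, T=6
G+C = 14, so %GC = 14/27 × 100 = 51.852%
Salt term: 16.6 × (-0.347) = -5.76
GC term: 0.41 × 51.852 = 21.259; length term: −600/27 = −22.222
Tm = 81.5 + (-5.76) + 21.259 − 22.222 = 74.777 → 74.8°C

74.8°C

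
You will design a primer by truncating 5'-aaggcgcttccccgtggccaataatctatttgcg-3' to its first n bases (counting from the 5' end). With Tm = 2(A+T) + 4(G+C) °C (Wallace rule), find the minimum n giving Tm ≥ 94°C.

n = 32

First 31 bases: AAGGCGCTTCCCCGTGGCCAATAATCTATTT → Tm = 92°C (< 94°C)
First 32 bases: AAGGCGCTTCCCCGTGGCCAATAATCTATTTG → Tm = 96°C (≥ 94°C)
Since every base adds ≥2°C, Tm only increases with n, so the threshold is first crossed at n = 32.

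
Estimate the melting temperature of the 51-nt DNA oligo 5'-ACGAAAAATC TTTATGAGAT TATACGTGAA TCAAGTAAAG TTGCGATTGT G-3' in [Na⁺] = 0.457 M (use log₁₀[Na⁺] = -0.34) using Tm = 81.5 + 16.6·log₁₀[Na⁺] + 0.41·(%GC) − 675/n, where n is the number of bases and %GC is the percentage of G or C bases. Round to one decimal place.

Length n = 51. Counting bases: G=11, A=19, C=5, T=16
G+C = 16, so %GC = 16/51 × 100 = 31.373%
Salt term: 16.6 × (-0.34) = -5.644
GC term: 0.41 × 31.373 = 12.863; length term: −675/51 = −13.235
Tm = 81.5 + (-5.644) + 12.863 − 13.235 = 75.484 → 75.5°C

75.5°C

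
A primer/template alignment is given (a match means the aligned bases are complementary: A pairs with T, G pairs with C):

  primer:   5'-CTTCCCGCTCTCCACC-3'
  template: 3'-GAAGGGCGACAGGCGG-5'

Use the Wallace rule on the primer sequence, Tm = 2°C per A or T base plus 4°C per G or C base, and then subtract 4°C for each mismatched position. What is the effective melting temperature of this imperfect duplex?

Primer base counts: A=1, T=4, G=1, C=10 → A+T=5, G+C=11
Perfect-match Tm = 2(5) + 4(11) = 10 + 44 = 54°C
Mismatches (positions where the bases are not complementary): 2 (at positions 10, 14)
Effective Tm = 54 − 2×4 = 54 − 8 = 46°C

46°C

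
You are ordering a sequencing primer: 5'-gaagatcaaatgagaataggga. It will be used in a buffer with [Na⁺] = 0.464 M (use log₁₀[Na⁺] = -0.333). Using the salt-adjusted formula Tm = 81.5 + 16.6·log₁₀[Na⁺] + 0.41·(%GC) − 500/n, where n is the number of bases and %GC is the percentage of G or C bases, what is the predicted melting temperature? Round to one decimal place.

68.2°C

Length n = 22. Base counts: A=11, G=7, T=3, C=1
G+C = 8, so %GC = 8/22 × 100 = 36.364%
Salt term: 16.6 × (-0.333) = -5.528
GC term: 0.41 × 36.364 = 14.909; length term: −500/22 = −22.727
Tm = 81.5 + (-5.528) + 14.909 − 22.727 = 68.154 → 68.2°C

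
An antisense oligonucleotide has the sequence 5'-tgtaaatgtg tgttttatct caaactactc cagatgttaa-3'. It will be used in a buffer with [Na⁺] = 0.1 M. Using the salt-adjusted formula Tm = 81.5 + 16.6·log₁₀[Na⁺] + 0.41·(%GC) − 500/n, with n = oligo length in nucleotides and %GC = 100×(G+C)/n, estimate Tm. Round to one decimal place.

64.7°C

Length n = 40. Scanning the sequence gives A=12, C=6, T=16, G=6.
G+C = 12, so %GC = 12/40 × 100 = 30%
Salt term: 16.6 × (-1) = -16.6
GC term: 0.41 × 30 = 12.3; length term: −500/40 = −12.5
Tm = 81.5 + (-16.6) + 12.3 − 12.5 = 64.7 → 64.7°C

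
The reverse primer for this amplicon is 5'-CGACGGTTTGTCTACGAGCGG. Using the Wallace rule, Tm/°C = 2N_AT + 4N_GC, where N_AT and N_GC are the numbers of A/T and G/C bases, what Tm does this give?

Base counts: C=5, A=3, T=5, G=8
So N_AT = 8 and N_GC = 13.
Tm = 4·13 + 2·8 = 52 + 16 = 68°C

68°C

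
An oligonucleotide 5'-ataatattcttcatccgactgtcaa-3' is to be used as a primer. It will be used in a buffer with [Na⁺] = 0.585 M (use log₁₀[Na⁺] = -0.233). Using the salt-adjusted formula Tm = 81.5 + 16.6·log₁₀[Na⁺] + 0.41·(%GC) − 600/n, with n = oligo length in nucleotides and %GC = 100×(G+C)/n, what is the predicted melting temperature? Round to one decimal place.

66.8°C

Length n = 25. Counting bases: A=8, G=2, C=6, T=9
G+C = 8, so %GC = 8/25 × 100 = 32%
Salt term: 16.6 × (-0.233) = -3.868
GC term: 0.41 × 32 = 13.12; length term: −600/25 = −24
Tm = 81.5 + (-3.868) + 13.12 − 24 = 66.752 → 66.8°C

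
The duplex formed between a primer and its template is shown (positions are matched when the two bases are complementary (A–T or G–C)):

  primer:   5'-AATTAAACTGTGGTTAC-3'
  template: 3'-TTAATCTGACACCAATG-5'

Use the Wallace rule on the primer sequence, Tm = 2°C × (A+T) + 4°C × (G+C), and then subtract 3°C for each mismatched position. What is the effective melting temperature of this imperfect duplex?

Primer base counts: A=6, T=6, G=3, C=2 → A+T=12, G+C=5
Perfect-match Tm = 2(12) + 4(5) = 24 + 20 = 44°C
Mismatches (positions where the bases are not complementary): 1 (at position 6)
Effective Tm = 44 − 1×3 = 44 − 3 = 41°C

41°C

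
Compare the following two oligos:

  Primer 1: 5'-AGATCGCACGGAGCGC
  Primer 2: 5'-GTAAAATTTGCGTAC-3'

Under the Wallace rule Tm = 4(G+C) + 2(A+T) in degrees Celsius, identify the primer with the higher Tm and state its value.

Primer 1: A+T=5, G+C=11 → Tm = 2(5)+4(11) = 54°C
Primer 2: A+T=10, G+C=5 → Tm = 2(10)+4(5) = 40°C
54°C vs 40°C → primer 1 is higher.

Primer 1, 54°C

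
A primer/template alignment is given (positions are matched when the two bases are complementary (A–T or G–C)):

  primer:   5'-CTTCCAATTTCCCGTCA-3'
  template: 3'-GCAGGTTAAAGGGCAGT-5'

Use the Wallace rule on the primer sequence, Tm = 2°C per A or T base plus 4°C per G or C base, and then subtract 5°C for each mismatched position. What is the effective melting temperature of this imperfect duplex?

45°C

Primer base counts: A=3, T=6, G=1, C=7 → A+T=9, G+C=8
Perfect-match Tm = 2(9) + 4(8) = 18 + 32 = 50°C
Mismatches (positions where the bases are not complementary): 1 (at position 2)
Effective Tm = 50 − 1×5 = 50 − 5 = 45°C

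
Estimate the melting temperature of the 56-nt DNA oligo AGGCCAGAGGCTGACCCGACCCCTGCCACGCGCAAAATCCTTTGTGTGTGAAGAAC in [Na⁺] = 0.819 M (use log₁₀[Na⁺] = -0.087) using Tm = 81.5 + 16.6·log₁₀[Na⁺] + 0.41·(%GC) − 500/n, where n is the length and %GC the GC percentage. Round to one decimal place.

Length n = 56. Counting bases: T=9, C=18, G=15, A=14
G+C = 33, so %GC = 33/56 × 100 = 58.929%
Salt term: 16.6 × (-0.087) = -1.444
GC term: 0.41 × 58.929 = 24.161; length term: −500/56 = −8.929
Tm = 81.5 + (-1.444) + 24.161 − 8.929 = 95.288 → 95.3°C

95.3°C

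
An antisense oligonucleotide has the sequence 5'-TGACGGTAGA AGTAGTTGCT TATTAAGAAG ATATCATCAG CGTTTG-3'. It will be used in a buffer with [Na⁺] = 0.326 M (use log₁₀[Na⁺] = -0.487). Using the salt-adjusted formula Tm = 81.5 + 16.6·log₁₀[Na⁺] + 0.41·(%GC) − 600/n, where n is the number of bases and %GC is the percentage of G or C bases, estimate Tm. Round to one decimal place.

75.5°C

Length n = 46. Base counts: G=12, C=5, A=14, T=15
G+C = 17, so %GC = 17/46 × 100 = 36.957%
Salt term: 16.6 × (-0.487) = -8.084
GC term: 0.41 × 36.957 = 15.152; length term: −600/46 = −13.043
Tm = 81.5 + (-8.084) + 15.152 − 13.043 = 75.525 → 75.5°C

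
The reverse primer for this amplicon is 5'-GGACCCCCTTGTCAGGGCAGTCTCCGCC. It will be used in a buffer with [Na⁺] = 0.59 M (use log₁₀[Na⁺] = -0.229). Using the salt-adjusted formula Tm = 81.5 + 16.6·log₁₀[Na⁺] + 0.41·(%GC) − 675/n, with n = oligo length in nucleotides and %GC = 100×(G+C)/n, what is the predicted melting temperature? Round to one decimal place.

Length n = 28. A=3, T=5, G=8, C=12
G+C = 20, so %GC = 20/28 × 100 = 71.429%
Salt term: 16.6 × (-0.229) = -3.801
GC term: 0.41 × 71.429 = 29.286; length term: −675/28 = −24.107
Tm = 81.5 + (-3.801) + 29.286 − 24.107 = 82.878 → 82.9°C

82.9°C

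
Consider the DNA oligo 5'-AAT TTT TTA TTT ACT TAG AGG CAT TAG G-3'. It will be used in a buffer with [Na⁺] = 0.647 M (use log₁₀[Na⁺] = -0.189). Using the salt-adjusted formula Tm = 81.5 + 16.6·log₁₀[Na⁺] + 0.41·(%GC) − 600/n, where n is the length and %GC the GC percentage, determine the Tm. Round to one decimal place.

Length n = 28. Counting bases: A=8, T=13, C=2, G=5
G+C = 7, so %GC = 7/28 × 100 = 25%
Salt term: 16.6 × (-0.189) = -3.137
GC term: 0.41 × 25 = 10.25; length term: −600/28 = −21.429
Tm = 81.5 + (-3.137) + 10.25 − 21.429 = 67.184 → 67.2°C

67.2°C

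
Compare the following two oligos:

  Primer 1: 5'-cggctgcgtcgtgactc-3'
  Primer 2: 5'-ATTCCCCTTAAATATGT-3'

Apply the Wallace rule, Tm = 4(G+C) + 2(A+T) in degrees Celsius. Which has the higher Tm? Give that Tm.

Primer 1: A+T=5, G+C=12 → Tm = 2(5)+4(12) = 58°C
Primer 2: A+T=12, G+C=5 → Tm = 2(12)+4(5) = 44°C
58°C vs 44°C → primer 1 is higher.

Primer 1, 58°C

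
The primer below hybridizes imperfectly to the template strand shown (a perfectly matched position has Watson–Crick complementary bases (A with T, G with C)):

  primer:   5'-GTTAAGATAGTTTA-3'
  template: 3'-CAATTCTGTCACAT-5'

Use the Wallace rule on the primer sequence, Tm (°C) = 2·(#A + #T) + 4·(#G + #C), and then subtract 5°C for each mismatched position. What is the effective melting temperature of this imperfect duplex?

24°C

Primer base counts: A=5, T=6, G=3, C=0 → A+T=11, G+C=3
Perfect-match Tm = 2(11) + 4(3) = 22 + 12 = 34°C
Mismatches (positions where the bases are not complementary): 2 (at positions 8, 12)
Effective Tm = 34 − 2×5 = 34 − 10 = 24°C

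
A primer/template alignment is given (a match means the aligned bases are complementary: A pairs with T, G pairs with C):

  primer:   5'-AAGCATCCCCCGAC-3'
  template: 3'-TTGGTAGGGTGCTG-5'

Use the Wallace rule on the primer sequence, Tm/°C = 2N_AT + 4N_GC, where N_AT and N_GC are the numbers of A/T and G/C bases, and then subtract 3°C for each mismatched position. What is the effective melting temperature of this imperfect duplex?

Primer base counts: A=4, T=1, G=2, C=7 → A+T=5, G+C=9
Perfect-match Tm = 2(5) + 4(9) = 10 + 36 = 46°C
Mismatches (positions where the bases are not complementary): 2 (at positions 3, 10)
Effective Tm = 46 − 2×3 = 46 − 6 = 40°C

40°C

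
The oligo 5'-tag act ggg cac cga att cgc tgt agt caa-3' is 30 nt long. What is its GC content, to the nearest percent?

50%

C=7, A=8, G=8, T=7
G+C = 8 + 7 = 15 out of 30 bases
%GC = 15/30 × 100 = 50% ≈ 50%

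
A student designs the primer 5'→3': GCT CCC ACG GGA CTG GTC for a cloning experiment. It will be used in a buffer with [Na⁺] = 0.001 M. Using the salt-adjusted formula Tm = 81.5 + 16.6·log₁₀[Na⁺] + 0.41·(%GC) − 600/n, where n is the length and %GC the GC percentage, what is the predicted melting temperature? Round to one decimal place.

Length n = 18. T=3, A=2, G=6, C=7
G+C = 13, so %GC = 13/18 × 100 = 72.222%
Salt term: 16.6 × (-3) = -49.8
GC term: 0.41 × 72.222 = 29.611; length term: −600/18 = −33.333
Tm = 81.5 + (-49.8) + 29.611 − 33.333 = 27.978 → 28.0°C

28.0°C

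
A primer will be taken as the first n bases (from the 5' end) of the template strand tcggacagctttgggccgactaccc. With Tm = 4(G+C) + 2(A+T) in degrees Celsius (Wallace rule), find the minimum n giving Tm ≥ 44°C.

n = 14

First 13 bases: TCGGACAGCTTTG → Tm = 40°C (< 44°C)
First 14 bases: TCGGACAGCTTTGG → Tm = 44°C (≥ 44°C)
Each additional base adds 2°C (A/T) or 4°C (G/C), so Tm is non-decreasing in n; n = 14 is the first length to reach 44°C.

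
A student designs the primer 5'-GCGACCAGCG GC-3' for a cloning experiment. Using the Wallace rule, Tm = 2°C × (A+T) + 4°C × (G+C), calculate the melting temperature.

44°C

Base counts: G=5, T=0, C=5, A=2
AT pairs contribute 2, GC pairs contribute 10.
Tm = 2(2) + 4(10) = 4 + 40 = 44°C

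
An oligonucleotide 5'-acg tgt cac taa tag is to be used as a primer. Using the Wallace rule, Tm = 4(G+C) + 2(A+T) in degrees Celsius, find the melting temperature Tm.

42°C

Scanning the sequence gives A=5, C=3, G=3, T=4.
AT pairs contribute 9, GC pairs contribute 6.
Tm = 2×9 + 4×6 = 42°C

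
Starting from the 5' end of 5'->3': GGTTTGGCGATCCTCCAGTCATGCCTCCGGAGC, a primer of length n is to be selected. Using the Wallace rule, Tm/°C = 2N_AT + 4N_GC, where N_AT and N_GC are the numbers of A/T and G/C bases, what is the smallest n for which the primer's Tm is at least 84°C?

First 26 bases: GGTTTGGCGATCCTCCAGTCATGCCT → Tm = 82°C (< 84°C)
First 27 bases: GGTTTGGCGATCCTCCAGTCATGCCTC → Tm = 86°C (≥ 84°C)
Since every base adds ≥2°C, Tm only increases with n, so the threshold is first crossed at n = 27.

n = 27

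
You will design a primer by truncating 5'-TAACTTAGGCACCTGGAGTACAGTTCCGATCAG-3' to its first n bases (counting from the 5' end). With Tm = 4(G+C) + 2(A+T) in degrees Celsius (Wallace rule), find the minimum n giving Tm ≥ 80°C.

First 26 bases: TAACTTAGGCACCTGGAGTACAGTTC → Tm = 76°C (< 80°C)
First 27 bases: TAACTTAGGCACCTGGAGTACAGTTCC → Tm = 80°C (≥ 80°C)
Since every base adds ≥2°C, Tm only increases with n, so the threshold is first crossed at n = 27.

n = 27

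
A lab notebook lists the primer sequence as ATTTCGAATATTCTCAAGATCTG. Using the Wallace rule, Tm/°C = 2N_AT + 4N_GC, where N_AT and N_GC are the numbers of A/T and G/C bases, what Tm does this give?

Counting bases: G=3, T=9, A=7, C=4
AT pairs contribute 16, GC pairs contribute 7.
Tm = 2(16) + 4(7) = 32 + 28 = 60°C

60°C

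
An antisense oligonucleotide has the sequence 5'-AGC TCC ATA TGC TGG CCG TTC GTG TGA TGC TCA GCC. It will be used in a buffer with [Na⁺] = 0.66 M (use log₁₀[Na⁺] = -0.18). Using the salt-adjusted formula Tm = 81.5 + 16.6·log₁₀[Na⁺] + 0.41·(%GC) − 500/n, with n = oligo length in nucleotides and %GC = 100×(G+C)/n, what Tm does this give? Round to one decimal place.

Length n = 36. Counting bases: A=5, C=11, T=10, G=10
G+C = 21, so %GC = 21/36 × 100 = 58.333%
Salt term: 16.6 × (-0.18) = -2.988
GC term: 0.41 × 58.333 = 23.917; length term: −500/36 = −13.889
Tm = 81.5 + (-2.988) + 23.917 − 13.889 = 88.54 → 88.5°C

88.5°C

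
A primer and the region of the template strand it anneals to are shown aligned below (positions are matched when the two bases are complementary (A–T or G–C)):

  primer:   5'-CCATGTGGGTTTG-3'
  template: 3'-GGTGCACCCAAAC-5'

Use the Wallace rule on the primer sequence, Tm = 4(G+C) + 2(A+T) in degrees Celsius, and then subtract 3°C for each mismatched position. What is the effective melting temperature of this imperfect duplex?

Primer base counts: A=1, T=5, G=5, C=2 → A+T=6, G+C=7
Perfect-match Tm = 2(6) + 4(7) = 12 + 28 = 40°C
Mismatches (positions where the bases are not complementary): 1 (at position 4)
Effective Tm = 40 − 1×3 = 40 − 3 = 37°C

37°C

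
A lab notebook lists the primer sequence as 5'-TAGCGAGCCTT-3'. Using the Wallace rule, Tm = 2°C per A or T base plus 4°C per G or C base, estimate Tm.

Base counts: T=3, G=3, C=3, A=2
A+T = 5, G+C = 6
Tm = 2(5) + 4(6) = 10 + 24 = 34°C

34°C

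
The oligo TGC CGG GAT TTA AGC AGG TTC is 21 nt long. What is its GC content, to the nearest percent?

Counting bases: T=6, C=4, G=7, A=4
G+C = 7 + 4 = 11 out of 21 bases
%GC = 11/21 × 100 = 52.38% ≈ 52%

52%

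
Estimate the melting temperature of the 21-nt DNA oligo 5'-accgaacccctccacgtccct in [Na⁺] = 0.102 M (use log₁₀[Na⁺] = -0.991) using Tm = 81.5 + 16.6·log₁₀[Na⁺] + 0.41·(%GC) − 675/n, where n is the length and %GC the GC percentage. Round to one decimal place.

Length n = 21. Counting bases: G=2, T=3, C=12, A=4
G+C = 14, so %GC = 14/21 × 100 = 66.667%
Salt term: 16.6 × (-0.991) = -16.451
GC term: 0.41 × 66.667 = 27.333; length term: −675/21 = −32.143
Tm = 81.5 + (-16.451) + 27.333 − 32.143 = 60.239 → 60.2°C

60.2°C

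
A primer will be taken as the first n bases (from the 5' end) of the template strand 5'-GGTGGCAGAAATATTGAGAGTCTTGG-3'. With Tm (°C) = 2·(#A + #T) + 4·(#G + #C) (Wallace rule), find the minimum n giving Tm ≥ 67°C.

n = 24

First 23 bases: GGTGGCAGAAATATTGAGAGTCT → Tm = 66°C (< 67°C)
First 24 bases: GGTGGCAGAAATATTGAGAGTCTT → Tm = 68°C (≥ 67°C)
Each additional base adds 2°C (A/T) or 4°C (G/C), so Tm is non-decreasing in n; n = 24 is the first length to reach 67°C.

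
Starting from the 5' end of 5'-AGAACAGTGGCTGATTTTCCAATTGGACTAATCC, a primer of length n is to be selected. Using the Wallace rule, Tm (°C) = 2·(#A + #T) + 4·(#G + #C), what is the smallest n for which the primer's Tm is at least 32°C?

First 10 bases: AGAACAGTGG → Tm = 30°C (< 32°C)
First 11 bases: AGAACAGTGGC → Tm = 34°C (≥ 32°C)
Each additional base adds 2°C (A/T) or 4°C (G/C), so Tm is non-decreasing in n; n = 11 is the first length to reach 32°C.

n = 11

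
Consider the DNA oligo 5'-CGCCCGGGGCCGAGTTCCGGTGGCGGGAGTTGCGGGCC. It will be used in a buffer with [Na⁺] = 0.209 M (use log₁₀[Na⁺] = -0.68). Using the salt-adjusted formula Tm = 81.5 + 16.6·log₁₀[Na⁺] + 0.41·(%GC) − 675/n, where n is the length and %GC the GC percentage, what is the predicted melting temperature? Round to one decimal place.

Length n = 38. Counting bases: G=19, C=12, A=2, T=5
G+C = 31, so %GC = 31/38 × 100 = 81.579%
Salt term: 16.6 × (-0.68) = -11.288
GC term: 0.41 × 81.579 = 33.447; length term: −675/38 = −17.763
Tm = 81.5 + (-11.288) + 33.447 − 17.763 = 85.896 → 85.9°C

85.9°C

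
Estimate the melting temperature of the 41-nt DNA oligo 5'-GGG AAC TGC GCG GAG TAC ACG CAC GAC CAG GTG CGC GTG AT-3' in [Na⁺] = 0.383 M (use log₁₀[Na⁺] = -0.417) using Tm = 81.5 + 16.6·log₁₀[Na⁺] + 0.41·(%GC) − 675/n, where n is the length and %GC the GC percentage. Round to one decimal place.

85.1°C

Length n = 41. Base counts: T=5, C=11, A=9, G=16
G+C = 27, so %GC = 27/41 × 100 = 65.854%
Salt term: 16.6 × (-0.417) = -6.922
GC term: 0.41 × 65.854 = 27; length term: −675/41 = −16.463
Tm = 81.5 + (-6.922) + 27 − 16.463 = 85.115 → 85.1°C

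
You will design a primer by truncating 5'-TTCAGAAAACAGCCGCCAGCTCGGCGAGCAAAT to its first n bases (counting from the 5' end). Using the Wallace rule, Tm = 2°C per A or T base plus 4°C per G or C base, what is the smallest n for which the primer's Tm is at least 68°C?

n = 22

First 21 bases: TTCAGAAAACAGCCGCCAGCT → Tm = 64°C (< 68°C)
First 22 bases: TTCAGAAAACAGCCGCCAGCTC → Tm = 68°C (≥ 68°C)
Each additional base adds 2°C (A/T) or 4°C (G/C), so Tm is non-decreasing in n; n = 22 is the first length to reach 68°C.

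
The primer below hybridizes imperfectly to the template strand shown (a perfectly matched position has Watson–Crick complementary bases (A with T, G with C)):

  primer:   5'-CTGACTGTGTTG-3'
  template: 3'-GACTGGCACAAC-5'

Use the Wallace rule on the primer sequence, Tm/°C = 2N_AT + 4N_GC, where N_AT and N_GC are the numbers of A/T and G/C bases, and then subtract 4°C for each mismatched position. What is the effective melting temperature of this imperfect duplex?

32°C

Primer base counts: A=1, T=5, G=4, C=2 → A+T=6, G+C=6
Perfect-match Tm = 2(6) + 4(6) = 12 + 24 = 36°C
Mismatches (positions where the bases are not complementary): 1 (at position 6)
Effective Tm = 36 − 1×4 = 36 − 4 = 32°C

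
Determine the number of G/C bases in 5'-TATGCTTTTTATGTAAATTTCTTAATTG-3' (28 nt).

Counting bases: C=2, T=16, G=3, A=7
G+C = 3 + 2 = 5

5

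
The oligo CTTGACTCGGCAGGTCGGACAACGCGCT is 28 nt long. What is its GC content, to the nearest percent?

Counting bases: G=9, A=5, T=5, C=9
G+C = 9 + 9 = 18 out of 28 bases
%GC = 18/28 × 100 = 64.29% ≈ 64%

64%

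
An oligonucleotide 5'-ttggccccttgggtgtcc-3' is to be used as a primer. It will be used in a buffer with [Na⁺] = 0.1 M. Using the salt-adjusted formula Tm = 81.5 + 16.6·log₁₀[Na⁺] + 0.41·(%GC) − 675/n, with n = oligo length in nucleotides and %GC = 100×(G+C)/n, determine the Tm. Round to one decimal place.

54.7°C

Length n = 18. Scanning the sequence gives G=6, T=6, A=0, C=6.
G+C = 12, so %GC = 12/18 × 100 = 66.667%
Salt term: 16.6 × (-1) = -16.6
GC term: 0.41 × 66.667 = 27.333; length term: −675/18 = −37.5
Tm = 81.5 + (-16.6) + 27.333 − 37.5 = 54.733 → 54.7°C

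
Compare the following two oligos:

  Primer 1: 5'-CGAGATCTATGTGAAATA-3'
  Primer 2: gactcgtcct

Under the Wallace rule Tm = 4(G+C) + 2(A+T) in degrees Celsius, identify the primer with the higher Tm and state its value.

Primer 1, 48°C

Primer 1: A+T=12, G+C=6 → Tm = 2(12)+4(6) = 48°C
Primer 2: A+T=4, G+C=6 → Tm = 2(4)+4(6) = 32°C
48°C vs 32°C → primer 1 is higher.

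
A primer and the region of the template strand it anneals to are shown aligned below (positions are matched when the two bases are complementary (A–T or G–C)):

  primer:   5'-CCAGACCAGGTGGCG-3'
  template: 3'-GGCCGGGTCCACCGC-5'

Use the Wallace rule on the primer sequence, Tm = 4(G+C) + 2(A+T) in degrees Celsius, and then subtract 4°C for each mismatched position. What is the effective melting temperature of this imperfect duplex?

Primer base counts: A=3, T=1, G=6, C=5 → A+T=4, G+C=11
Perfect-match Tm = 2(4) + 4(11) = 8 + 44 = 52°C
Mismatches (positions where the bases are not complementary): 2 (at positions 3, 5)
Effective Tm = 52 − 2×4 = 52 − 8 = 44°C

44°C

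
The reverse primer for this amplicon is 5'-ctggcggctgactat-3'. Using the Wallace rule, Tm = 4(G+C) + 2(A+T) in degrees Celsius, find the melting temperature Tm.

48°C

Counting bases: T=4, C=4, A=2, G=5
So N_AT = 6 and N_GC = 9.
Tm = 2×6 + 4×9 = 48°C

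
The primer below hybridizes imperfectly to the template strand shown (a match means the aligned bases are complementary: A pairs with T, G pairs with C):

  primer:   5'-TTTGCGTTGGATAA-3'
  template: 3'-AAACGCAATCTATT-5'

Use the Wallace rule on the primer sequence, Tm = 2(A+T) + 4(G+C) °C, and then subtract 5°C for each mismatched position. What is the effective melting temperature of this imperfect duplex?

Primer base counts: A=3, T=6, G=4, C=1 → A+T=9, G+C=5
Perfect-match Tm = 2(9) + 4(5) = 18 + 20 = 38°C
Mismatches (positions where the bases are not complementary): 1 (at position 9)
Effective Tm = 38 − 1×5 = 38 − 5 = 33°C

33°C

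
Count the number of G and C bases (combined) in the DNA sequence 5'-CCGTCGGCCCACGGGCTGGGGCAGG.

21

Base counts: C=9, A=2, T=2, G=12
G+C = 12 + 9 = 21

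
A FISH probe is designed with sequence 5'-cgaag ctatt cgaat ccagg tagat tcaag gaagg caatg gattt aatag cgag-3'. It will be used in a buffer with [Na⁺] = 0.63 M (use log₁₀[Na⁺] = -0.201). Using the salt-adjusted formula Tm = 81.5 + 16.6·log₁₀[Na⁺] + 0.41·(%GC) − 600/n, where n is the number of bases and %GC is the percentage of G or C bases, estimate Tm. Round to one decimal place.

Length n = 54. Counting bases: T=12, G=15, A=19, C=8
G+C = 23, so %GC = 23/54 × 100 = 42.593%
Salt term: 16.6 × (-0.201) = -3.337
GC term: 0.41 × 42.593 = 17.463; length term: −600/54 = −11.111
Tm = 81.5 + (-3.337) + 17.463 − 11.111 = 84.515 → 84.5°C

84.5°C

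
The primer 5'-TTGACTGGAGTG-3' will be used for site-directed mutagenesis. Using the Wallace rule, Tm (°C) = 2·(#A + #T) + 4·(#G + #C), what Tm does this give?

Base counts: C=1, G=5, T=4, A=2
So N_AT = 6 and N_GC = 6.
Tm = 4·6 + 2·6 = 24 + 12 = 36°C

36°C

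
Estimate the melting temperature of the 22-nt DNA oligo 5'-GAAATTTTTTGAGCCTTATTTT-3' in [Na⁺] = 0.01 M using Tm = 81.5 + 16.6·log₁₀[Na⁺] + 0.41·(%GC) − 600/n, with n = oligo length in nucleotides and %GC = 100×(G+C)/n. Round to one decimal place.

Length n = 22. Counting bases: A=5, C=2, G=3, T=12
G+C = 5, so %GC = 5/22 × 100 = 22.727%
Salt term: 16.6 × (-2) = -33.2
GC term: 0.41 × 22.727 = 9.318; length term: −600/22 = −27.273
Tm = 81.5 + (-33.2) + 9.318 − 27.273 = 30.345 → 30.3°C

30.3°C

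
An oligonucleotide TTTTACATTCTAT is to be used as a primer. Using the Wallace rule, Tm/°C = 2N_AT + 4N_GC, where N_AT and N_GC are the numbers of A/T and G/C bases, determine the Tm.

30°C

Scanning the sequence gives A=3, C=2, T=8, G=0.
AT pairs contribute 11, GC pairs contribute 2.
Tm = 2×11 + 4×2 = 30°C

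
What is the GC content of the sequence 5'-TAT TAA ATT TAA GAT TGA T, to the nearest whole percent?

11%

C=0, G=2, T=9, A=8
G+C = 2 + 0 = 2 out of 19 bases
%GC = 2/19 × 100 = 10.53% ≈ 11%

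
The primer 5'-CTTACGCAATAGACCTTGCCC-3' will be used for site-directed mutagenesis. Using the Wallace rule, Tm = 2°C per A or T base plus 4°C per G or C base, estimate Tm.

Scanning the sequence gives A=5, C=8, G=3, T=5.
A+T = 10, G+C = 11
Tm = 2(10) + 4(11) = 20 + 44 = 64°C

64°C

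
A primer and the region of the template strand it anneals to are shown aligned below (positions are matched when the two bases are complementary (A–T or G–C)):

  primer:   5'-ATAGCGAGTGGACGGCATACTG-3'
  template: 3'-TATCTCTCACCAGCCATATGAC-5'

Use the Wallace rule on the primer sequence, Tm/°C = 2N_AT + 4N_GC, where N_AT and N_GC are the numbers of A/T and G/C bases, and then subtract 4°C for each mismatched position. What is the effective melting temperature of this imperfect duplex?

Primer base counts: A=6, T=4, G=8, C=4 → A+T=10, G+C=12
Perfect-match Tm = 2(10) + 4(12) = 20 + 48 = 68°C
Mismatches (positions where the bases are not complementary): 3 (at positions 5, 12, 16)
Effective Tm = 68 − 3×4 = 68 − 12 = 56°C

56°C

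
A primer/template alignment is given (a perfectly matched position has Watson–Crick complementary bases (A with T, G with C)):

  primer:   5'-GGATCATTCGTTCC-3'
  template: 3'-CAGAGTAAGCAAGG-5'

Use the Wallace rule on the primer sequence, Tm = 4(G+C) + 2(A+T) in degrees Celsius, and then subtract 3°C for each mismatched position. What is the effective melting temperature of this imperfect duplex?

Primer base counts: A=2, T=5, G=3, C=4 → A+T=7, G+C=7
Perfect-match Tm = 2(7) + 4(7) = 14 + 28 = 42°C
Mismatches (positions where the bases are not complementary): 2 (at positions 2, 3)
Effective Tm = 42 − 2×3 = 42 − 6 = 36°C

36°C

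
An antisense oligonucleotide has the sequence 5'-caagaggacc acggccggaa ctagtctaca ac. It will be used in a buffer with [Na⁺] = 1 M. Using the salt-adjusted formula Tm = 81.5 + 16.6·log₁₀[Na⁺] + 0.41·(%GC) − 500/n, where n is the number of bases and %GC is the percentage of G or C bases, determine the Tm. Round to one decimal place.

88.9°C

Length n = 32. Scanning the sequence gives C=10, G=8, A=11, T=3.
G+C = 18, so %GC = 18/32 × 100 = 56.25%
Salt term: 16.6 × (0) = 0
GC term: 0.41 × 56.25 = 23.062; length term: −500/32 = −15.625
Tm = 81.5 + (0) + 23.062 − 15.625 = 88.937 → 88.9°C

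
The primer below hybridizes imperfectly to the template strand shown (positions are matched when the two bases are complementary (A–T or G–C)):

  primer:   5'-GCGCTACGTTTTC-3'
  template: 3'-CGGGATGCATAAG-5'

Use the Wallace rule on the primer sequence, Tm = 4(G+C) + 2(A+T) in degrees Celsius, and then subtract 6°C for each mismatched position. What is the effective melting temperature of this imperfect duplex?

28°C

Primer base counts: A=1, T=5, G=3, C=4 → A+T=6, G+C=7
Perfect-match Tm = 2(6) + 4(7) = 12 + 28 = 40°C
Mismatches (positions where the bases are not complementary): 2 (at positions 3, 10)
Effective Tm = 40 − 2×6 = 40 − 12 = 28°C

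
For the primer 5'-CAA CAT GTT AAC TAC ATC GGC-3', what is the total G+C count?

9

Counting bases: A=7, G=3, T=5, C=6
G+C = 3 + 6 = 9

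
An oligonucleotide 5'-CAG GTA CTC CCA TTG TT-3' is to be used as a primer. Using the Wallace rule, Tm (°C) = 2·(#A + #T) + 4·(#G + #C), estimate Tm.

Scanning the sequence gives A=3, T=6, G=3, C=5.
AT pairs contribute 9, GC pairs contribute 8.
Tm = 2(9) + 4(8) = 18 + 32 = 50°C

50°C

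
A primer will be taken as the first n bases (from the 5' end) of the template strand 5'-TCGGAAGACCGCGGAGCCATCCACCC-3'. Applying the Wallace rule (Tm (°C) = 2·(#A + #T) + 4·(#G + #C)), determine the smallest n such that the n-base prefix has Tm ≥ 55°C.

First 16 bases: TCGGAAGACCGCGGAG → Tm = 54°C (< 55°C)
First 17 bases: TCGGAAGACCGCGGAGC → Tm = 58°C (≥ 55°C)
Since every base adds ≥2°C, Tm only increases with n, so the threshold is first crossed at n = 17.

n = 17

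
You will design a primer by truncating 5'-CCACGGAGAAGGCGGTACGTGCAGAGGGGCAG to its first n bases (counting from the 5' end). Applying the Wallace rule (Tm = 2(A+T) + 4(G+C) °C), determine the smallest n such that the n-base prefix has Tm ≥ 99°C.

n = 30

First 29 bases: CCACGGAGAAGGCGGTACGTGCAGAGGGG → Tm = 98°C (< 99°C)
First 30 bases: CCACGGAGAAGGCGGTACGTGCAGAGGGGC → Tm = 102°C (≥ 99°C)
Each additional base adds 2°C (A/T) or 4°C (G/C), so Tm is non-decreasing in n; n = 30 is the first length to reach 99°C.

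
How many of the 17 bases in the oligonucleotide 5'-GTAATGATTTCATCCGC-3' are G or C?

7

Scanning the sequence gives C=4, T=6, G=3, A=4.
G+C = 3 + 4 = 7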